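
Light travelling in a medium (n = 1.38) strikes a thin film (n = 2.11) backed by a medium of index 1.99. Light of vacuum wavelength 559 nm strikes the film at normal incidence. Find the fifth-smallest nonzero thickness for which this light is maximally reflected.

596 nm

Ray reflecting at the top interface goes from n = 1.38 toward n = 2.11: a half-wave phase shift.
Bottom surface (2.11 → 1.99): reflection off a lower-index medium gives no phase shift.
Net: one phase inversion between the two reflected rays.
So the condition for constructive reflection is 2 n t = (m + ½) λ.
The fifth-smallest nonzero thickness corresponds to m = 4: t = (m + ½) λ / (2 n) = 4.50 × 559 / (2 × 2.11) = 596 nm.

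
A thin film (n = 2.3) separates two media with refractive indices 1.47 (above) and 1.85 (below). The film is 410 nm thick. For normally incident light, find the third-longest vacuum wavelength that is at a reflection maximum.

Ray reflecting at the top interface goes from n = 1.47 toward n = 2.3: a half-wave phase shift.
Ray reflecting at the bottom interface goes from n = 2.3 toward n = 1.85: no phase shift.
The two reflections differ by half a wavelength.
So the condition for constructive reflection is 2 n t = (m + ½) λ.
λ = 2 n t / (m + ½). The third-longest wavelength is m = 2: λ = 2 × 2.3 × 410 / 2.50 = 754 nm.

754 nm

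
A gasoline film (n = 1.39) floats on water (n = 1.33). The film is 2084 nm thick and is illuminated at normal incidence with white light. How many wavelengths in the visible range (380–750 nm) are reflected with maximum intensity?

7

Ray reflecting at the top interface goes from n = 1.0 toward n = 1.39: a half-wave phase shift.
Ray reflecting at the bottom interface goes from n = 1.39 toward n = 1.33: no phase shift.
Net: one phase inversion between the two reflected rays.
For maximum reflection here: 2 n t = (m + ½) λ.
λ = 2 n t / (m + ½) = 5794 / (m + ½) nm.
m=7: 772 nm (IR); m=8: 682 nm (visible); m=9: 610 nm (visible); m=10: 552 nm (visible); m=11: 504 nm (visible); m=12: 463 nm (visible); m=13: 429 nm (visible); m=14: 400 nm (visible); m=15: 374 nm (UV).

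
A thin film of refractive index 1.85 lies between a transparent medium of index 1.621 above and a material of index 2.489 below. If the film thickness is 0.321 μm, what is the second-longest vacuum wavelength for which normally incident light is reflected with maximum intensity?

594 nm

Top surface (1.621 → 1.85): reflection off a higher-index medium gives a half-wave phase shift.
Bottom surface (1.85 → 2.489): reflection off a higher-index medium gives a half-wave phase shift.
The two reflections carry the same phase change, so no net offset.
For maximum reflection here: 2 n t = m λ.
λ = 2 n t / m. The second-longest wavelength is m = 2: λ = 2 × 1.85 × 321 / 2.00 = 594 nm.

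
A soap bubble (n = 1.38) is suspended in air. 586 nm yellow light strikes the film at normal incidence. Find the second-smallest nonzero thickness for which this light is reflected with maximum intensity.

318 nm

At the upper boundary (n = 1.0 to n = 1.38) the reflected ray undergoes a half-wave phase shift.
At the lower boundary (n = 1.38 to n = 1.0) the reflected ray undergoes no phase shift.
Exactly one π shift → a net half-wave offset.
With one net inversion, constructive interference in reflection requires 2 n t = (m + ½) λ.
The second-smallest nonzero thickness corresponds to m = 1: t = (m + ½) λ / (2 n) = 1.50 × 586 / (2 × 1.38) = 318 nm.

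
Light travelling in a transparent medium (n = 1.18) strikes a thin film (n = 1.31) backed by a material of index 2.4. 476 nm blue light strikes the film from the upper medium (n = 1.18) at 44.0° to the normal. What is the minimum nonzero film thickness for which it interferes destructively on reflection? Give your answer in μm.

Top surface (1.18 → 1.31): reflection off a higher-index medium gives a half-wave phase shift.
Bottom surface (1.31 → 2.4): reflection off a higher-index medium gives a half-wave phase shift.
Net: no relative phase inversion (both shifts match).
For dark reflection here: 2 n t cos θ_r = (m + ½) λ.
Snell's law: 1.18 sin 44.0° = 1.31 sin θ_r → sin θ_r = 0.626, cos θ_r = 0.780.
Minimum at m = 0: t = λ / (4 n cos θ_r) = 476 / (4 × 1.31 × 0.780) = 116 nm.

0.116 μm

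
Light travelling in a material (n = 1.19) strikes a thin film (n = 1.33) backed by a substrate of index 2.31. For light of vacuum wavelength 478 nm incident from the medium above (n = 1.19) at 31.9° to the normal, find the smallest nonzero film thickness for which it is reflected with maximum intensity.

204 nm

At the upper boundary (n = 1.19 to n = 1.33) the reflected ray undergoes a half-wave phase shift.
Bottom surface (1.33 → 2.31): reflection off a higher-index medium gives a half-wave phase shift.
The two reflections carry the same phase change, so no net offset.
So the condition for constructive reflection is 2 n t cos θ_r = m λ.
Snell's law: 1.19 sin 31.9° = 1.33 sin θ_r → sin θ_r = 0.473, cos θ_r = 0.881.
Minimum nonzero at m = 1: t = λ / (2 n cos θ_r) = 478 / (2 × 1.33 × 0.881) = 204 nm.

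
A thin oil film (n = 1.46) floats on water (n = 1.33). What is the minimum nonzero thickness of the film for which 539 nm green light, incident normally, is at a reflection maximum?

92.3 nm

At the upper boundary (n = 1.0 to n = 1.46) the reflected ray undergoes a half-wave phase shift.
At the lower boundary (n = 1.46 to n = 1.33) the reflected ray undergoes no phase shift.
Exactly one π shift → a net half-wave offset.
For maximum reflection here: 2 n t = (m + ½) λ.
Minimum at m = 0: t = λ / (4 n) = 539 / (4 × 1.46) = 92.3 nm.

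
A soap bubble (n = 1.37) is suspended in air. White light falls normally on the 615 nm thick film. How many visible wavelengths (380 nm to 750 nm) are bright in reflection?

Ray reflecting at the top interface goes from n = 1.0 toward n = 1.37: a half-wave phase shift.
Bottom surface (1.37 → 1.0): reflection off a lower-index medium gives no phase shift.
Net: one phase inversion between the two reflected rays.
So the condition for constructive reflection is 2 n t = (m + ½) λ.
λ = 2 n t / (m + ½) = 1685 / (m + ½) nm.
m=1: 1123 nm (IR); m=2: 674 nm (visible); m=3: 481 nm (visible); m=4: 374 nm (UV).

2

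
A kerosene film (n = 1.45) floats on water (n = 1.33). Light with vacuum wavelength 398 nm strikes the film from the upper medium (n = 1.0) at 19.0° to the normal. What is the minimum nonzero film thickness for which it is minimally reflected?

Ray reflecting at the top interface goes from n = 1.0 toward n = 1.45: a half-wave phase shift.
Ray reflecting at the bottom interface goes from n = 1.45 toward n = 1.33: no phase shift.
The two reflections differ by half a wavelength.
With one net inversion, destructive interference in reflection requires 2 n t cos θ_r = m λ.
Snell's law: 1.0 sin 19.0° = 1.45 sin θ_r → sin θ_r = 0.225, cos θ_r = 0.974.
Minimum nonzero at m = 1: t = λ / (2 n cos θ_r) = 398 / (2 × 1.45 × 0.974) = 141 nm.

141 nm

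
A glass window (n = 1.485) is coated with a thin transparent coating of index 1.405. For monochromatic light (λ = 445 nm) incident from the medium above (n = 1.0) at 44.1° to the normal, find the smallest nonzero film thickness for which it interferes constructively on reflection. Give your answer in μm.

At the upper boundary (n = 1.0 to n = 1.405) the reflected ray undergoes a half-wave phase shift.
Bottom surface (1.405 → 1.485): reflection off a higher-index medium gives a half-wave phase shift.
The two reflections carry the same phase change, so no net offset.
So the condition for constructive reflection is 2 n t cos θ_r = m λ.
Snell's law: 1.0 sin 44.1° = 1.405 sin θ_r → sin θ_r = 0.495, cos θ_r = 0.869.
Minimum nonzero at m = 1: t = λ / (2 n cos θ_r) = 445 / (2 × 1.405 × 0.869) = 182 nm.

0.182 μm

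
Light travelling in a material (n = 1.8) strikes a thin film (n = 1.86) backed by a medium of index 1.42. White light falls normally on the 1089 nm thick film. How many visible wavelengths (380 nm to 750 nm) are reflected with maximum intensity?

6

At the upper boundary (n = 1.8 to n = 1.86) the reflected ray undergoes a half-wave phase shift.
Ray reflecting at the bottom interface goes from n = 1.86 toward n = 1.42: no phase shift.
Exactly one π shift → a net half-wave offset.
For maximum reflection here: 2 n t = (m + ½) λ.
λ = 2 n t / (m + ½) = 4051 / (m + ½) nm.
m=4: 900 nm (IR); m=5: 737 nm (visible); m=6: 623 nm (visible); m=7: 540 nm (visible); m=8: 477 nm (visible); m=9: 426 nm (visible); m=10: 386 nm (visible); m=11: 352 nm (UV).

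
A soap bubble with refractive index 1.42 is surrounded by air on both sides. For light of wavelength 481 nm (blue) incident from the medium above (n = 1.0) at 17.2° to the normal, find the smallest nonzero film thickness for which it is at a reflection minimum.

173 nm

At the upper boundary (n = 1.0 to n = 1.42) the reflected ray undergoes a half-wave phase shift.
At the lower boundary (n = 1.42 to n = 1.0) the reflected ray undergoes no phase shift.
The two reflections differ by half a wavelength.
So the condition for destructive reflection is 2 n t cos θ_r = m λ.
Snell's law: 1.0 sin 17.2° = 1.42 sin θ_r → sin θ_r = 0.208, cos θ_r = 0.978.
Minimum nonzero at m = 1: t = λ / (2 n cos θ_r) = 481 / (2 × 1.42 × 0.978) = 173 nm.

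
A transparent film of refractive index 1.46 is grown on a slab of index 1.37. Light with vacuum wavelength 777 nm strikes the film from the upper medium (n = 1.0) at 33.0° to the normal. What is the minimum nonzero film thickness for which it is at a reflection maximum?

143 nm

Ray reflecting at the top interface goes from n = 1.0 toward n = 1.46: a half-wave phase shift.
Bottom surface (1.46 → 1.37): reflection off a lower-index medium gives no phase shift.
The two reflections differ by half a wavelength.
So the condition for constructive reflection is 2 n t cos θ_r = (m + ½) λ.
Snell's law: 1.0 sin 33.0° = 1.46 sin θ_r → sin θ_r = 0.373, cos θ_r = 0.928.
Minimum at m = 0: t = λ / (4 n cos θ_r) = 777 / (4 × 1.46 × 0.928) = 143 nm.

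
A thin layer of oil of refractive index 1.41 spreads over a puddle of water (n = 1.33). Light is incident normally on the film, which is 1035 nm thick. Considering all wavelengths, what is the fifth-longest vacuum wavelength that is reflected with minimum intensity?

584 nm

Top surface (1.0 → 1.41): reflection off a higher-index medium gives a half-wave phase shift.
At the lower boundary (n = 1.41 to n = 1.33) the reflected ray undergoes no phase shift.
Exactly one π shift → a net half-wave offset.
For minimum reflection here: 2 n t = m λ.
λ = 2 n t / m. The fifth-longest wavelength is m = 5: λ = 2 × 1.41 × 1035 / 5.00 = 584 nm.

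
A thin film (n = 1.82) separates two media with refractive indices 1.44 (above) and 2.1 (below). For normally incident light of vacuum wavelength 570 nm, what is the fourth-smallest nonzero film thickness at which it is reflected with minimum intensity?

548 nm

Top surface (1.44 → 1.82): reflection off a higher-index medium gives a half-wave phase shift.
Ray reflecting at the bottom interface goes from n = 1.82 toward n = 2.1: a half-wave phase shift.
Zero or two π shifts → no net half-wave offset.
So the condition for destructive reflection is 2 n t = (m + ½) λ.
The fourth-smallest nonzero thickness corresponds to m = 3: t = (m + ½) λ / (2 n) = 3.50 × 570 / (2 × 1.82) = 548 nm.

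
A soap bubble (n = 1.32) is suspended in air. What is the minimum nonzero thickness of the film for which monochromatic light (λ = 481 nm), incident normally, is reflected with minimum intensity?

Ray reflecting at the top interface goes from n = 1.0 toward n = 1.32: a half-wave phase shift.
Ray reflecting at the bottom interface goes from n = 1.32 toward n = 1.0: no phase shift.
Exactly one π shift → a net half-wave offset.
For dark reflection here: 2 n t = m λ.
Minimum nonzero at m = 1: t = λ / (2 n) = 481 / (2 × 1.32) = 182 nm.

182 nm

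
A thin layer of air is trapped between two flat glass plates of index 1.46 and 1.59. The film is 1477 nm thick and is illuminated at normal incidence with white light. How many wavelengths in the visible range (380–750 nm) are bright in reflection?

4

Top surface (1.46 → 1.0): reflection off a lower-index medium gives no phase shift.
At the lower boundary (n = 1.0 to n = 1.59) the reflected ray undergoes a half-wave phase shift.
The two reflections differ by half a wavelength.
So the condition for constructive reflection is 2 n t = (m + ½) λ.
λ = 2 n t / (m + ½) = 2954 / (m + ½) nm.
m=3: 844 nm (IR); m=4: 656 nm (visible); m=5: 537 nm (visible); m=6: 454 nm (visible); m=7: 394 nm (visible); m=8: 348 nm (UV).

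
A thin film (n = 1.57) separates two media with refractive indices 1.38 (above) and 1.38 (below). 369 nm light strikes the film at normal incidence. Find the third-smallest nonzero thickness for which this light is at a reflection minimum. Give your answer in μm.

0.353 μm

Ray reflecting at the top interface goes from n = 1.38 toward n = 1.57: a half-wave phase shift.
Ray reflecting at the bottom interface goes from n = 1.57 toward n = 1.38: no phase shift.
Exactly one π shift → a net half-wave offset.
For dark reflection here: 2 n t = m λ.
The third-smallest nonzero thickness corresponds to m = 3: t = m λ / (2 n) = 3.00 × 369 / (2 × 1.57) = 353 nm.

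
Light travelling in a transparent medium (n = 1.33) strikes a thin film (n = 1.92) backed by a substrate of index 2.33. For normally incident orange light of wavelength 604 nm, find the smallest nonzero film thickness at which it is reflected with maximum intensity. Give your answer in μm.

Ray reflecting at the top interface goes from n = 1.33 toward n = 1.92: a half-wave phase shift.
Bottom surface (1.92 → 2.33): reflection off a higher-index medium gives a half-wave phase shift.
The two reflections carry the same phase change, so no net offset.
For bright reflection here: 2 n t = m λ.
Minimum nonzero at m = 1: t = λ / (2 n) = 604 / (2 × 1.92) = 157 nm.

0.157 μm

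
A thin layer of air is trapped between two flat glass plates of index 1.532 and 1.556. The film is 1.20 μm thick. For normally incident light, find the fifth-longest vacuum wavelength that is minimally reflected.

At the upper boundary (n = 1.532 to n = 1.0) the reflected ray undergoes no phase shift.
At the lower boundary (n = 1.0 to n = 1.556) the reflected ray undergoes a half-wave phase shift.
Exactly one π shift → a net half-wave offset.
For minimum reflection here: 2 n t = m λ.
λ = 2 n t / m. The fifth-longest wavelength is m = 5: λ = 2 × 1.0 × 1200 / 5.00 = 480 nm.

480 nm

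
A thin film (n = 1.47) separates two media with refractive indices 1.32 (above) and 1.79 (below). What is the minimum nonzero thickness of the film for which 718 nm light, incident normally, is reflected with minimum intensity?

Ray reflecting at the top interface goes from n = 1.32 toward n = 1.47: a half-wave phase shift.
Bottom surface (1.47 → 1.79): reflection off a higher-index medium gives a half-wave phase shift.
Zero or two π shifts → no net half-wave offset.
So the condition for destructive reflection is 2 n t = (m + ½) λ.
Minimum at m = 0: t = λ / (4 n) = 718 / (4 × 1.47) = 122 nm.

122 nm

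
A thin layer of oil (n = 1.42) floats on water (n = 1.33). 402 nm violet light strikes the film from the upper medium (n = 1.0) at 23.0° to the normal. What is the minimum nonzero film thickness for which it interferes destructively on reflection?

At the upper boundary (n = 1.0 to n = 1.42) the reflected ray undergoes a half-wave phase shift.
At the lower boundary (n = 1.42 to n = 1.33) the reflected ray undergoes no phase shift.
The two reflections differ by half a wavelength.
With one net inversion, destructive interference in reflection requires 2 n t cos θ_r = m λ.
Snell's law: 1.0 sin 23.0° = 1.42 sin θ_r → sin θ_r = 0.275, cos θ_r = 0.961.
Minimum nonzero at m = 1: t = λ / (2 n cos θ_r) = 402 / (2 × 1.42 × 0.961) = 147 nm.

147 nm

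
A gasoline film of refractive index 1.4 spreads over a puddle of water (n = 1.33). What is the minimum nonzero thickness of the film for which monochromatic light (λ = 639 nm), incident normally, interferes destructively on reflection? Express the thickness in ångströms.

Ray reflecting at the top interface goes from n = 1.0 toward n = 1.4: a half-wave phase shift.
Bottom surface (1.4 → 1.33): reflection off a lower-index medium gives no phase shift.
Exactly one π shift → a net half-wave offset.
So the condition for destructive reflection is 2 n t = m λ.
Minimum nonzero at m = 1: t = λ / (2 n) = 639 / (2 × 1.4) = 228 nm.

2282 Å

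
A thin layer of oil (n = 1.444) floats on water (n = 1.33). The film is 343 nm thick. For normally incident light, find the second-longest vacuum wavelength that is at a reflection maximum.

Top surface (1.0 → 1.444): reflection off a higher-index medium gives a half-wave phase shift.
Bottom surface (1.444 → 1.33): reflection off a lower-index medium gives no phase shift.
Net: one phase inversion between the two reflected rays.
So the condition for constructive reflection is 2 n t = (m + ½) λ.
λ = 2 n t / (m + ½). The second-longest wavelength is m = 1: λ = 2 × 1.444 × 343 / 1.50 = 660 nm.

660 nm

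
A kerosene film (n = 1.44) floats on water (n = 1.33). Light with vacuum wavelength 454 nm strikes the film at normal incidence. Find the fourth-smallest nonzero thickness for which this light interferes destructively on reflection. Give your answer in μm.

0.631 μm

Top surface (1.0 → 1.44): reflection off a higher-index medium gives a half-wave phase shift.
Ray reflecting at the bottom interface goes from n = 1.44 toward n = 1.33: no phase shift.
The two reflections differ by half a wavelength.
So the condition for destructive reflection is 2 n t = m λ.
The fourth-smallest nonzero thickness corresponds to m = 4: t = m λ / (2 n) = 4.00 × 454 / (2 × 1.44) = 631 nm.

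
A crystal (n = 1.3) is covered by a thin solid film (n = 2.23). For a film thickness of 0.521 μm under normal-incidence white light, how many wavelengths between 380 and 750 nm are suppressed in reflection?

Ray reflecting at the top interface goes from n = 1.0 toward n = 2.23: a half-wave phase shift.
At the lower boundary (n = 2.23 to n = 1.3) the reflected ray undergoes no phase shift.
Net: one phase inversion between the two reflected rays.
With one net inversion, destructive interference in reflection requires 2 n t = m λ.
λ = 2 n t / m = 2324 / m nm.
m=3: 775 nm (IR); m=4: 581 nm (visible); m=5: 465 nm (visible); m=6: 387 nm (visible); m=7: 332 nm (UV).

3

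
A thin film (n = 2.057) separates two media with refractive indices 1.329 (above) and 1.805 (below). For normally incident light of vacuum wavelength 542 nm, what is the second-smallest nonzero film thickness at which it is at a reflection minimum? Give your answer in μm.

At the upper boundary (n = 1.329 to n = 2.057) the reflected ray undergoes a half-wave phase shift.
At the lower boundary (n = 2.057 to n = 1.805) the reflected ray undergoes no phase shift.
The two reflections differ by half a wavelength.
So the condition for destructive reflection is 2 n t = m λ.
The second-smallest nonzero thickness corresponds to m = 2: t = m λ / (2 n) = 2.00 × 542 / (2 × 2.057) = 263 nm.

0.263 μm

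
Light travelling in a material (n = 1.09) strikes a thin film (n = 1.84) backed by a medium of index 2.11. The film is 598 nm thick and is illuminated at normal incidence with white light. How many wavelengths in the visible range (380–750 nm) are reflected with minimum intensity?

3

Ray reflecting at the top interface goes from n = 1.09 toward n = 1.84: a half-wave phase shift.
At the lower boundary (n = 1.84 to n = 2.11) the reflected ray undergoes a half-wave phase shift.
Zero or two π shifts → no net half-wave offset.
With no net inversion, destructive interference in reflection requires 2 n t = (m + ½) λ.
λ = 2 n t / (m + ½) = 2201 / (m + ½) nm.
m=2: 880 nm (IR); m=3: 629 nm (visible); m=4: 489 nm (visible); m=5: 400 nm (visible); m=6: 339 nm (UV).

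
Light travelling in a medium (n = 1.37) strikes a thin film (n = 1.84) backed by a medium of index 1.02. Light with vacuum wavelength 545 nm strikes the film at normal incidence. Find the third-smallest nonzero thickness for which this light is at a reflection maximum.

Ray reflecting at the top interface goes from n = 1.37 toward n = 1.84: a half-wave phase shift.
Bottom surface (1.84 → 1.02): reflection off a lower-index medium gives no phase shift.
The two reflections differ by half a wavelength.
For bright reflection here: 2 n t = (m + ½) λ.
The third-smallest nonzero thickness corresponds to m = 2: t = (m + ½) λ / (2 n) = 2.50 × 545 / (2 × 1.84) = 370 nm.

370 nm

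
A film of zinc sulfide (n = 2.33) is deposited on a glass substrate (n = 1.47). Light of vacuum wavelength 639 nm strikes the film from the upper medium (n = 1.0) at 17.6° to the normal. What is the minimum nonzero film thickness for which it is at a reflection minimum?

138 nm

Top surface (1.0 → 2.33): reflection off a higher-index medium gives a half-wave phase shift.
Bottom surface (2.33 → 1.47): reflection off a lower-index medium gives no phase shift.
The two reflections differ by half a wavelength.
So the condition for destructive reflection is 2 n t cos θ_r = m λ.
Snell's law: 1.0 sin 17.6° = 2.33 sin θ_r → sin θ_r = 0.130, cos θ_r = 0.992.
Minimum nonzero at m = 1: t = λ / (2 n cos θ_r) = 639 / (2 × 2.33 × 0.992) = 138 nm.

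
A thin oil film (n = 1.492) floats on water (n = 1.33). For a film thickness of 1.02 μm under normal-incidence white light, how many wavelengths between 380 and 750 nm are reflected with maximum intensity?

4

At the upper boundary (n = 1.0 to n = 1.492) the reflected ray undergoes a half-wave phase shift.
Ray reflecting at the bottom interface goes from n = 1.492 toward n = 1.33: no phase shift.
Net: one phase inversion between the two reflected rays.
With one net inversion, constructive interference in reflection requires 2 n t = (m + ½) λ.
λ = 2 n t / (m + ½) = 3044 / (m + ½) nm.
m=3: 870 nm (IR); m=4: 676 nm (visible); m=5: 553 nm (visible); m=6: 468 nm (visible); m=7: 406 nm (visible); m=8: 358 nm (UV).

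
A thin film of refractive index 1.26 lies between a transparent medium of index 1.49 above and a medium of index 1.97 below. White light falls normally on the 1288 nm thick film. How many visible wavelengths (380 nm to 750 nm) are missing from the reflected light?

At the upper boundary (n = 1.49 to n = 1.26) the reflected ray undergoes no phase shift.
Bottom surface (1.26 → 1.97): reflection off a higher-index medium gives a half-wave phase shift.
The two reflections differ by half a wavelength.
For weak reflection here: 2 n t = m λ.
λ = 2 n t / m = 3246 / m nm.
m=4: 811 nm (IR); m=5: 649 nm (visible); m=6: 541 nm (visible); m=7: 464 nm (visible); m=8: 406 nm (visible); m=9: 361 nm (UV).

4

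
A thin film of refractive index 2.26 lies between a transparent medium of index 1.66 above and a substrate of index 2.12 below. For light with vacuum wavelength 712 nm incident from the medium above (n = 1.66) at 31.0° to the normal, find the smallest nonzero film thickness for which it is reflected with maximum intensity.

85.1 nm

Ray reflecting at the top interface goes from n = 1.66 toward n = 2.26: a half-wave phase shift.
Bottom surface (2.26 → 2.12): reflection off a lower-index medium gives no phase shift.
Exactly one π shift → a net half-wave offset.
For bright reflection here: 2 n t cos θ_r = (m + ½) λ.
Snell's law: 1.66 sin 31.0° = 2.26 sin θ_r → sin θ_r = 0.378, cos θ_r = 0.926.
Minimum at m = 0: t = λ / (4 n cos θ_r) = 712 / (4 × 2.26 × 0.926) = 85.1 nm.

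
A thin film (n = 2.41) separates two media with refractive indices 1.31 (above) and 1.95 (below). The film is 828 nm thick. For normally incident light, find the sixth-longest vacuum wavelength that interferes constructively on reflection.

At the upper boundary (n = 1.31 to n = 2.41) the reflected ray undergoes a half-wave phase shift.
Ray reflecting at the bottom interface goes from n = 2.41 toward n = 1.95: no phase shift.
The two reflections differ by half a wavelength.
With one net inversion, constructive interference in reflection requires 2 n t = (m + ½) λ.
λ = 2 n t / (m + ½). The sixth-longest wavelength is m = 5: λ = 2 × 2.41 × 828 / 5.50 = 726 nm.

726 nm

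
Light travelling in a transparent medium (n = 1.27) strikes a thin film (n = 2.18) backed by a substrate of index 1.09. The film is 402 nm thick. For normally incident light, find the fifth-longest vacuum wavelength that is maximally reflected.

Ray reflecting at the top interface goes from n = 1.27 toward n = 2.18: a half-wave phase shift.
Ray reflecting at the bottom interface goes from n = 2.18 toward n = 1.09: no phase shift.
Net: one phase inversion between the two reflected rays.
For strong reflection here: 2 n t = (m + ½) λ.
λ = 2 n t / (m + ½). The fifth-longest wavelength is m = 4: λ = 2 × 2.18 × 402 / 4.50 = 389 nm.

389 nm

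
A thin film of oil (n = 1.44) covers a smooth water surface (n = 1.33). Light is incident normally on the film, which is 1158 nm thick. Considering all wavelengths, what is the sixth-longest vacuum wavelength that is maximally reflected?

Top surface (1.0 → 1.44): reflection off a higher-index medium gives a half-wave phase shift.
Bottom surface (1.44 → 1.33): reflection off a lower-index medium gives no phase shift.
Net: one phase inversion between the two reflected rays.
With one net inversion, constructive interference in reflection requires 2 n t = (m + ½) λ.
λ = 2 n t / (m + ½). The sixth-longest wavelength is m = 5: λ = 2 × 1.44 × 1158 / 5.50 = 606 nm.

606 nm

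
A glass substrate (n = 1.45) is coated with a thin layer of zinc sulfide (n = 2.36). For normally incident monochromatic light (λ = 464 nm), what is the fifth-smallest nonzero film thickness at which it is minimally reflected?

Ray reflecting at the top interface goes from n = 1.0 toward n = 2.36: a half-wave phase shift.
Ray reflecting at the bottom interface goes from n = 2.36 toward n = 1.45: no phase shift.
The two reflections differ by half a wavelength.
For weak reflection here: 2 n t = m λ.
The fifth-smallest nonzero thickness corresponds to m = 5: t = m λ / (2 n) = 5.00 × 464 / (2 × 2.36) = 492 nm.

492 nm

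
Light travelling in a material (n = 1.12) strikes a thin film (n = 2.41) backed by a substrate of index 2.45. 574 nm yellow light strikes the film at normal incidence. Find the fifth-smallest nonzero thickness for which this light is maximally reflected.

Ray reflecting at the top interface goes from n = 1.12 toward n = 2.41: a half-wave phase shift.
Bottom surface (2.41 → 2.45): reflection off a higher-index medium gives a half-wave phase shift.
Net: no relative phase inversion (both shifts match).
For bright reflection here: 2 n t = m λ.
The fifth-smallest nonzero thickness corresponds to m = 5: t = m λ / (2 n) = 5.00 × 574 / (2 × 2.41) = 595 nm.

595 nm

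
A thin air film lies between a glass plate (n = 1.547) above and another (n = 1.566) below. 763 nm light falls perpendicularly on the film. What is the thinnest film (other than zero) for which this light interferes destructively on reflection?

At the upper boundary (n = 1.547 to n = 1.0) the reflected ray undergoes no phase shift.
Ray reflecting at the bottom interface goes from n = 1.0 toward n = 1.566: a half-wave phase shift.
Exactly one π shift → a net half-wave offset.
With one net inversion, destructive interference in reflection requires 2 n t = m λ.
Minimum nonzero at m = 1: t = λ / (2 n) = 763 / (2 × 1.0) = 382 nm.

382 nm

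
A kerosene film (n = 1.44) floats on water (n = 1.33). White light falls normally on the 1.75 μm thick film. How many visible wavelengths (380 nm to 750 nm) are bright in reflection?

Ray reflecting at the top interface goes from n = 1.0 toward n = 1.44: a half-wave phase shift.
Ray reflecting at the bottom interface goes from n = 1.44 toward n = 1.33: no phase shift.
The two reflections differ by half a wavelength.
With one net inversion, constructive interference in reflection requires 2 n t = (m + ½) λ.
λ = 2 n t / (m + ½) = 5040 / (m + ½) nm.
m=6: 775 nm (IR); m=7: 672 nm (visible); m=8: 593 nm (visible); m=9: 531 nm (visible); m=10: 480 nm (visible); m=11: 438 nm (visible); m=12: 403 nm (visible); m=13: 373 nm (UV).

6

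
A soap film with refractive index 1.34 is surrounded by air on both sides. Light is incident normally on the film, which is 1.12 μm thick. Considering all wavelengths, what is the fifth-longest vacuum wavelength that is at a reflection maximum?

667 nm

Ray reflecting at the top interface goes from n = 1.0 toward n = 1.34: a half-wave phase shift.
Ray reflecting at the bottom interface goes from n = 1.34 toward n = 1.0: no phase shift.
The two reflections differ by half a wavelength.
So the condition for constructive reflection is 2 n t = (m + ½) λ.
λ = 2 n t / (m + ½). The fifth-longest wavelength is m = 4: λ = 2 × 1.34 × 1120 / 4.50 = 667 nm.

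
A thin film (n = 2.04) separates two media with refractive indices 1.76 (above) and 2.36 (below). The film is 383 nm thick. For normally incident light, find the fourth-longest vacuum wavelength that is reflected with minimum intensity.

At the upper boundary (n = 1.76 to n = 2.04) the reflected ray undergoes a half-wave phase shift.
Ray reflecting at the bottom interface goes from n = 2.04 toward n = 2.36: a half-wave phase shift.
The two reflections carry the same phase change, so no net offset.
For dark reflection here: 2 n t = (m + ½) λ.
λ = 2 n t / (m + ½). The fourth-longest wavelength is m = 3: λ = 2 × 2.04 × 383 / 3.50 = 446 nm.

446 nm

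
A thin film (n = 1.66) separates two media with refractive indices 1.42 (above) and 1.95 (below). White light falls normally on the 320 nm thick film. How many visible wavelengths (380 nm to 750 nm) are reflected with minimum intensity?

2

Top surface (1.42 → 1.66): reflection off a higher-index medium gives a half-wave phase shift.
Bottom surface (1.66 → 1.95): reflection off a higher-index medium gives a half-wave phase shift.
Zero or two π shifts → no net half-wave offset.
For weak reflection here: 2 n t = (m + ½) λ.
λ = 2 n t / (m + ½) = 1062 / (m + ½) nm.
m=0: 2125 nm (IR); m=1: 708 nm (visible); m=2: 425 nm (visible); m=3: 304 nm (UV).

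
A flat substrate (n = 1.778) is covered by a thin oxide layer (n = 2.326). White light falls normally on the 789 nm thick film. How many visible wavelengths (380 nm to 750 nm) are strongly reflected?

Top surface (1.0 → 2.326): reflection off a higher-index medium gives a half-wave phase shift.
At the lower boundary (n = 2.326 to n = 1.778) the reflected ray undergoes no phase shift.
The two reflections differ by half a wavelength.
With one net inversion, constructive interference in reflection requires 2 n t = (m + ½) λ.
λ = 2 n t / (m + ½) = 3670 / (m + ½) nm.
m=4: 816 nm (IR); m=5: 667 nm (visible); m=6: 565 nm (visible); m=7: 489 nm (visible); m=8: 432 nm (visible); m=9: 386 nm (visible); m=10: 350 nm (UV).

5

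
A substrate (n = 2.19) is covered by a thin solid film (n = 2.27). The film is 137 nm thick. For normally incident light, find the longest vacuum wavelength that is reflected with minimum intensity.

622 nm

At the upper boundary (n = 1.0 to n = 2.27) the reflected ray undergoes a half-wave phase shift.
At the lower boundary (n = 2.27 to n = 2.19) the reflected ray undergoes no phase shift.
The two reflections differ by half a wavelength.
So the condition for destructive reflection is 2 n t = m λ.
λ = 2 n t / m. The longest wavelength is m = 1: λ = 2 × 2.27 × 137 / 1.00 = 622 nm.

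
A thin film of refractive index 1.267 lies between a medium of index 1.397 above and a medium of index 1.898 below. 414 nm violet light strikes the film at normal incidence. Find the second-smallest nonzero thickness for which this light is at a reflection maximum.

Top surface (1.397 → 1.267): reflection off a lower-index medium gives no phase shift.
Bottom surface (1.267 → 1.898): reflection off a higher-index medium gives a half-wave phase shift.
Net: one phase inversion between the two reflected rays.
So the condition for constructive reflection is 2 n t = (m + ½) λ.
The second-smallest nonzero thickness corresponds to m = 1: t = (m + ½) λ / (2 n) = 1.50 × 414 / (2 × 1.267) = 245 nm.

245 nm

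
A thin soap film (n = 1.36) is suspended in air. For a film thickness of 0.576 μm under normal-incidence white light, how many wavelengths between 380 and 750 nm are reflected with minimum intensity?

2

At the upper boundary (n = 1.0 to n = 1.36) the reflected ray undergoes a half-wave phase shift.
At the lower boundary (n = 1.36 to n = 1.0) the reflected ray undergoes no phase shift.
Exactly one π shift → a net half-wave offset.
So the condition for destructive reflection is 2 n t = m λ.
λ = 2 n t / m = 1567 / m nm.
m=2: 783 nm (IR); m=3: 522 nm (visible); m=4: 392 nm (visible); m=5: 313 nm (UV).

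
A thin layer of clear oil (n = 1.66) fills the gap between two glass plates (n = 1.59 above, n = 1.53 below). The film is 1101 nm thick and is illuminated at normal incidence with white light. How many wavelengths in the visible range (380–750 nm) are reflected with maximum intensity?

5

At the upper boundary (n = 1.59 to n = 1.66) the reflected ray undergoes a half-wave phase shift.
At the lower boundary (n = 1.66 to n = 1.53) the reflected ray undergoes no phase shift.
Net: one phase inversion between the two reflected rays.
For bright reflection here: 2 n t = (m + ½) λ.
λ = 2 n t / (m + ½) = 3655 / (m + ½) nm.
m=4: 812 nm (IR); m=5: 665 nm (visible); m=6: 562 nm (visible); m=7: 487 nm (visible); m=8: 430 nm (visible); m=9: 385 nm (visible); m=10: 348 nm (UV).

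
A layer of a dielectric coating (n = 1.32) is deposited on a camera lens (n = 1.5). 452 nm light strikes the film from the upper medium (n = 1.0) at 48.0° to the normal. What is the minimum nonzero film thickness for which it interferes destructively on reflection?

Ray reflecting at the top interface goes from n = 1.0 toward n = 1.32: a half-wave phase shift.
At the lower boundary (n = 1.32 to n = 1.5) the reflected ray undergoes a half-wave phase shift.
Net: no relative phase inversion (both shifts match).
So the condition for destructive reflection is 2 n t cos θ_r = (m + ½) λ.
Snell's law: 1.0 sin 48.0° = 1.32 sin θ_r → sin θ_r = 0.563, cos θ_r = 0.826.
Minimum at m = 0: t = λ / (4 n cos θ_r) = 452 / (4 × 1.32 × 0.826) = 104 nm.

104 nm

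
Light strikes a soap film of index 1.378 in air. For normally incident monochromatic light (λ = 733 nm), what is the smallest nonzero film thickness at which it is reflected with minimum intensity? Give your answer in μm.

At the upper boundary (n = 1.0 to n = 1.378) the reflected ray undergoes a half-wave phase shift.
Bottom surface (1.378 → 1.0): reflection off a lower-index medium gives no phase shift.
Exactly one π shift → a net half-wave offset.
For minimum reflection here: 2 n t = m λ.
The smallest nonzero thickness corresponds to m = 1: t = m λ / (2 n) = 1.00 × 733 / (2 × 1.378) = 266 nm.

0.266 μm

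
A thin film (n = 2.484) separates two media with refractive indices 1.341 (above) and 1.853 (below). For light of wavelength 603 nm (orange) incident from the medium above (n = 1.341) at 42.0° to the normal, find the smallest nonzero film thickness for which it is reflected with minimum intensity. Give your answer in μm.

Ray reflecting at the top interface goes from n = 1.341 toward n = 2.484: a half-wave phase shift.
At the lower boundary (n = 2.484 to n = 1.853) the reflected ray undergoes no phase shift.
Net: one phase inversion between the two reflected rays.
So the condition for destructive reflection is 2 n t cos θ_r = m λ.
Snell's law: 1.341 sin 42.0° = 2.484 sin θ_r → sin θ_r = 0.361, cos θ_r = 0.932.
Minimum nonzero at m = 1: t = λ / (2 n cos θ_r) = 603 / (2 × 2.484 × 0.932) = 130 nm.

0.130 μm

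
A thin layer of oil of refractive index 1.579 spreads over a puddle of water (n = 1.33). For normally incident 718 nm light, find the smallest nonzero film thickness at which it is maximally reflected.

114 nm

Ray reflecting at the top interface goes from n = 1.0 toward n = 1.579: a half-wave phase shift.
At the lower boundary (n = 1.579 to n = 1.33) the reflected ray undergoes no phase shift.
The two reflections differ by half a wavelength.
So the condition for constructive reflection is 2 n t = (m + ½) λ.
Minimum at m = 0: t = λ / (4 n) = 718 / (4 × 1.579) = 114 nm.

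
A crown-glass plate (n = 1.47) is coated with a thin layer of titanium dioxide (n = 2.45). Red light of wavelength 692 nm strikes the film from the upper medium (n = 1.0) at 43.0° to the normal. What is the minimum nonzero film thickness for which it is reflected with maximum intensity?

Top surface (1.0 → 2.45): reflection off a higher-index medium gives a half-wave phase shift.
Ray reflecting at the bottom interface goes from n = 2.45 toward n = 1.47: no phase shift.
The two reflections differ by half a wavelength.
So the condition for constructive reflection is 2 n t cos θ_r = (m + ½) λ.
Snell's law: 1.0 sin 43.0° = 2.45 sin θ_r → sin θ_r = 0.278, cos θ_r = 0.960.
Minimum at m = 0: t = λ / (4 n cos θ_r) = 692 / (4 × 2.45 × 0.960) = 73.5 nm.

73.5 nm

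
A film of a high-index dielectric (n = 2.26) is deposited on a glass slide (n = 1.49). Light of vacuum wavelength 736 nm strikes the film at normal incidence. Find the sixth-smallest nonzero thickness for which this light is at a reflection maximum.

Ray reflecting at the top interface goes from n = 1.0 toward n = 2.26: a half-wave phase shift.
At the lower boundary (n = 2.26 to n = 1.49) the reflected ray undergoes no phase shift.
The two reflections differ by half a wavelength.
With one net inversion, constructive interference in reflection requires 2 n t = (m + ½) λ.
The sixth-smallest nonzero thickness corresponds to m = 5: t = (m + ½) λ / (2 n) = 5.50 × 736 / (2 × 2.26) = 896 nm.

896 nm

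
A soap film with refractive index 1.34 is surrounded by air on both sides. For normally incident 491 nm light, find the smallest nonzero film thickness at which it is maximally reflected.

91.6 nm

Top surface (1.0 → 1.34): reflection off a higher-index medium gives a half-wave phase shift.
Ray reflecting at the bottom interface goes from n = 1.34 toward n = 1.0: no phase shift.
Net: one phase inversion between the two reflected rays.
With one net inversion, constructive interference in reflection requires 2 n t = (m + ½) λ.
Minimum at m = 0: t = λ / (4 n) = 491 / (4 × 1.34) = 91.6 nm.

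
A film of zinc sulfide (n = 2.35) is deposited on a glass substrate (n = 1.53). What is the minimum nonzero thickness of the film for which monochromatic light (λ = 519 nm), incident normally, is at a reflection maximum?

55.2 nm

Top surface (1.0 → 2.35): reflection off a higher-index medium gives a half-wave phase shift.
Bottom surface (2.35 → 1.53): reflection off a lower-index medium gives no phase shift.
Net: one phase inversion between the two reflected rays.
So the condition for constructive reflection is 2 n t = (m + ½) λ.
Minimum at m = 0: t = λ / (4 n) = 519 / (4 × 2.35) = 55.2 nm.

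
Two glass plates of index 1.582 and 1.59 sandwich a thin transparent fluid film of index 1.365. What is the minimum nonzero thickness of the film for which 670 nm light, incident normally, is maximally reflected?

At the upper boundary (n = 1.582 to n = 1.365) the reflected ray undergoes no phase shift.
At the lower boundary (n = 1.365 to n = 1.59) the reflected ray undergoes a half-wave phase shift.
Exactly one π shift → a net half-wave offset.
For strong reflection here: 2 n t = (m + ½) λ.
Minimum at m = 0: t = λ / (4 n) = 670 / (4 × 1.365) = 123 nm.

123 nm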